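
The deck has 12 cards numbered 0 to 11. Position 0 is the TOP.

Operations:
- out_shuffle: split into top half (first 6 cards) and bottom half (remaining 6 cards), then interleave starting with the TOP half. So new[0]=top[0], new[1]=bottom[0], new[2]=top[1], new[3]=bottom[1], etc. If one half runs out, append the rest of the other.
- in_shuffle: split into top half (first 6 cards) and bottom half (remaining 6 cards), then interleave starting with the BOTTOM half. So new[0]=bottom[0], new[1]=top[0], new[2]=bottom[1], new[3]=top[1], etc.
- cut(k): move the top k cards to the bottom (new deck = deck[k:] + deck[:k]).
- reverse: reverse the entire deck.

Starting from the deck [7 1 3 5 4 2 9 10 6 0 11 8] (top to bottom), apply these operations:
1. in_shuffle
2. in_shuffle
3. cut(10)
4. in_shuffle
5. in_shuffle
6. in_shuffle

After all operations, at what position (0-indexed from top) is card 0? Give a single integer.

Answer: 10

Derivation:
After op 1 (in_shuffle): [9 7 10 1 6 3 0 5 11 4 8 2]
After op 2 (in_shuffle): [0 9 5 7 11 10 4 1 8 6 2 3]
After op 3 (cut(10)): [2 3 0 9 5 7 11 10 4 1 8 6]
After op 4 (in_shuffle): [11 2 10 3 4 0 1 9 8 5 6 7]
After op 5 (in_shuffle): [1 11 9 2 8 10 5 3 6 4 7 0]
After op 6 (in_shuffle): [5 1 3 11 6 9 4 2 7 8 0 10]
Card 0 is at position 10.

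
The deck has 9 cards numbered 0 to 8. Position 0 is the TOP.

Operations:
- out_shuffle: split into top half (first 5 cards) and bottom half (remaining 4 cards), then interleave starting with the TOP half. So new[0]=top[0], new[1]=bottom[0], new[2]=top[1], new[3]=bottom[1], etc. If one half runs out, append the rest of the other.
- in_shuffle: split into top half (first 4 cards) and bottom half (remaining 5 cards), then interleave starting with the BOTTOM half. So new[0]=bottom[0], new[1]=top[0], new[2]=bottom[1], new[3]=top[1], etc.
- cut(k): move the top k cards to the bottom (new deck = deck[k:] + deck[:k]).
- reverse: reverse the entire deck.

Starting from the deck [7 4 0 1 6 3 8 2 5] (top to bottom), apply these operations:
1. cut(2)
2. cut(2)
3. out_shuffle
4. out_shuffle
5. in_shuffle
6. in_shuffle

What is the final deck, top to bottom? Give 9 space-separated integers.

After op 1 (cut(2)): [0 1 6 3 8 2 5 7 4]
After op 2 (cut(2)): [6 3 8 2 5 7 4 0 1]
After op 3 (out_shuffle): [6 7 3 4 8 0 2 1 5]
After op 4 (out_shuffle): [6 0 7 2 3 1 4 5 8]
After op 5 (in_shuffle): [3 6 1 0 4 7 5 2 8]
After op 6 (in_shuffle): [4 3 7 6 5 1 2 0 8]

Answer: 4 3 7 6 5 1 2 0 8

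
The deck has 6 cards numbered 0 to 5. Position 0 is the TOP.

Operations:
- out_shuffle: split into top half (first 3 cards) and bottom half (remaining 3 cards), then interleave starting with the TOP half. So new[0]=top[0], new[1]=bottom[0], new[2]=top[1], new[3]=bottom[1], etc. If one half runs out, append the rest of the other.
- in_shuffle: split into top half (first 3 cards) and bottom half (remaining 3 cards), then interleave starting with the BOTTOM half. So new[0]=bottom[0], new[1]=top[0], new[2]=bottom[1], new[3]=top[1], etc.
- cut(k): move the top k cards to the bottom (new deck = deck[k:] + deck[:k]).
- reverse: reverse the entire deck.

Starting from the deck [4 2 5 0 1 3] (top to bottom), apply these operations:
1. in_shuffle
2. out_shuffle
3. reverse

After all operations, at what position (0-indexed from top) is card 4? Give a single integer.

After op 1 (in_shuffle): [0 4 1 2 3 5]
After op 2 (out_shuffle): [0 2 4 3 1 5]
After op 3 (reverse): [5 1 3 4 2 0]
Card 4 is at position 3.

Answer: 3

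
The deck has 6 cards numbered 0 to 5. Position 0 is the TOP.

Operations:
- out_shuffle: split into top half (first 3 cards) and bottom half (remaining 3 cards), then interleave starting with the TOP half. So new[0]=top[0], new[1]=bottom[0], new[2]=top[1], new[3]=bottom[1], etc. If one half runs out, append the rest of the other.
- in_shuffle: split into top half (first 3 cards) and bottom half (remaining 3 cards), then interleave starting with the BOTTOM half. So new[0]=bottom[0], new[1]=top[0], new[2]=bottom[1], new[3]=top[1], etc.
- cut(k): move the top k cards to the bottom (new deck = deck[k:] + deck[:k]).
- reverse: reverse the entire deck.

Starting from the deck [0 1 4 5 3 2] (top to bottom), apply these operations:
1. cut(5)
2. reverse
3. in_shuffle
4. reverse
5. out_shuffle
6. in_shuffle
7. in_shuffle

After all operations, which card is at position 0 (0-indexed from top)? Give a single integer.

After op 1 (cut(5)): [2 0 1 4 5 3]
After op 2 (reverse): [3 5 4 1 0 2]
After op 3 (in_shuffle): [1 3 0 5 2 4]
After op 4 (reverse): [4 2 5 0 3 1]
After op 5 (out_shuffle): [4 0 2 3 5 1]
After op 6 (in_shuffle): [3 4 5 0 1 2]
After op 7 (in_shuffle): [0 3 1 4 2 5]
Position 0: card 0.

Answer: 0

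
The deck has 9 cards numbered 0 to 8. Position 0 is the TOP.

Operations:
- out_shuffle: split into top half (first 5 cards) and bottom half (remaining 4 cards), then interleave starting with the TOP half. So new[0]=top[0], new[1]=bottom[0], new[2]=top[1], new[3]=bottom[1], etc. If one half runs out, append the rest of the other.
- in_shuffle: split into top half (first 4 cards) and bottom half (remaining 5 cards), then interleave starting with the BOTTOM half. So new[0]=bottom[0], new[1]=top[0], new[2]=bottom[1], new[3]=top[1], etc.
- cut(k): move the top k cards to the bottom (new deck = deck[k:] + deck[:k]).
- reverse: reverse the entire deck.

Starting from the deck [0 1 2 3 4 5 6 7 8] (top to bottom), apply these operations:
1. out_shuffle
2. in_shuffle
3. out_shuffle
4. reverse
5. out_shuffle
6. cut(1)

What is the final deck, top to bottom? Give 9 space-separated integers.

Answer: 8 4 0 5 1 6 2 7 3

Derivation:
After op 1 (out_shuffle): [0 5 1 6 2 7 3 8 4]
After op 2 (in_shuffle): [2 0 7 5 3 1 8 6 4]
After op 3 (out_shuffle): [2 1 0 8 7 6 5 4 3]
After op 4 (reverse): [3 4 5 6 7 8 0 1 2]
After op 5 (out_shuffle): [3 8 4 0 5 1 6 2 7]
After op 6 (cut(1)): [8 4 0 5 1 6 2 7 3]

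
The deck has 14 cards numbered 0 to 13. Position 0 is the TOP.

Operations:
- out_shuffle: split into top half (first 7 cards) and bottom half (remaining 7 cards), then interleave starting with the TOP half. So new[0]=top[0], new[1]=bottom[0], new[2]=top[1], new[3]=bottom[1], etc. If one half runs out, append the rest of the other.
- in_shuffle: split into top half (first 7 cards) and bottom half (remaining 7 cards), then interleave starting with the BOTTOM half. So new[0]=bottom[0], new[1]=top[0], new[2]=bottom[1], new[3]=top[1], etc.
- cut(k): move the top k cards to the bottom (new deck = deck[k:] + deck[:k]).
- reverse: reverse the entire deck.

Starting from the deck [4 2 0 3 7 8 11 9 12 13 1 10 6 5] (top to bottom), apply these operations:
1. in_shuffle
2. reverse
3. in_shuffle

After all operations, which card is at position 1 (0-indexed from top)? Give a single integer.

Answer: 11

Derivation:
After op 1 (in_shuffle): [9 4 12 2 13 0 1 3 10 7 6 8 5 11]
After op 2 (reverse): [11 5 8 6 7 10 3 1 0 13 2 12 4 9]
After op 3 (in_shuffle): [1 11 0 5 13 8 2 6 12 7 4 10 9 3]
Position 1: card 11.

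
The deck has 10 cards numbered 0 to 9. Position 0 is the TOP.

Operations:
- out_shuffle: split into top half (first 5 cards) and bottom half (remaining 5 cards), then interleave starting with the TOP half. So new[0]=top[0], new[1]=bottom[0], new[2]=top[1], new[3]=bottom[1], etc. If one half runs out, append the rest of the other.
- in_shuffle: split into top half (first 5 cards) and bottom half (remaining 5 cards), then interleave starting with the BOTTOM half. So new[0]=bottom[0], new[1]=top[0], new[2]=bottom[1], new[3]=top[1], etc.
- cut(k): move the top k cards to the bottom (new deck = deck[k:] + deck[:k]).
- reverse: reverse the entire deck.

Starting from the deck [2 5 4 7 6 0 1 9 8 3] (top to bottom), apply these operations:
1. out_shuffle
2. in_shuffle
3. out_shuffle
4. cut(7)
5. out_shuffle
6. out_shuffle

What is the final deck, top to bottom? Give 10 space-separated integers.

After op 1 (out_shuffle): [2 0 5 1 4 9 7 8 6 3]
After op 2 (in_shuffle): [9 2 7 0 8 5 6 1 3 4]
After op 3 (out_shuffle): [9 5 2 6 7 1 0 3 8 4]
After op 4 (cut(7)): [3 8 4 9 5 2 6 7 1 0]
After op 5 (out_shuffle): [3 2 8 6 4 7 9 1 5 0]
After op 6 (out_shuffle): [3 7 2 9 8 1 6 5 4 0]

Answer: 3 7 2 9 8 1 6 5 4 0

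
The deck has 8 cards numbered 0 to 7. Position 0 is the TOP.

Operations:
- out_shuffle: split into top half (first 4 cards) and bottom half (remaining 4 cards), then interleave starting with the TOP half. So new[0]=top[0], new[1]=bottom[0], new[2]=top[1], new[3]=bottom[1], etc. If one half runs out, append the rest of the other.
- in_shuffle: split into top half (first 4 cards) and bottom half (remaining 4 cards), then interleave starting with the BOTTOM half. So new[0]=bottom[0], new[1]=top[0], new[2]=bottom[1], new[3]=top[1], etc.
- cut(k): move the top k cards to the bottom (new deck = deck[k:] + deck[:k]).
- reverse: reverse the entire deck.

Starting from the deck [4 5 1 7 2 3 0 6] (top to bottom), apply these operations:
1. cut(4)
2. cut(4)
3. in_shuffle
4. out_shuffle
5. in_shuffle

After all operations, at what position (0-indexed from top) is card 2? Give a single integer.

After op 1 (cut(4)): [2 3 0 6 4 5 1 7]
After op 2 (cut(4)): [4 5 1 7 2 3 0 6]
After op 3 (in_shuffle): [2 4 3 5 0 1 6 7]
After op 4 (out_shuffle): [2 0 4 1 3 6 5 7]
After op 5 (in_shuffle): [3 2 6 0 5 4 7 1]
Card 2 is at position 1.

Answer: 1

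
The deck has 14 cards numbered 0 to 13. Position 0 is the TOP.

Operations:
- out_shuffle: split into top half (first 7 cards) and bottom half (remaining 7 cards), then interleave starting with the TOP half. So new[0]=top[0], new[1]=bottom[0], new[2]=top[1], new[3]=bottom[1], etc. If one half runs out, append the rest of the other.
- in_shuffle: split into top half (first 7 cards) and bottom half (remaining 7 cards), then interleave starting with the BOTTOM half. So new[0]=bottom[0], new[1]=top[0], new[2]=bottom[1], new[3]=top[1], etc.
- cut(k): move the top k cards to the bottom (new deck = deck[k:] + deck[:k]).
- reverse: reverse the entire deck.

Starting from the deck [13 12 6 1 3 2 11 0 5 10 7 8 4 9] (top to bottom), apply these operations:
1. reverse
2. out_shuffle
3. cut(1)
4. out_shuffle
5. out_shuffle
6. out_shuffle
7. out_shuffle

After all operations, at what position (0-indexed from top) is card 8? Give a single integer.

After op 1 (reverse): [9 4 8 7 10 5 0 11 2 3 1 6 12 13]
After op 2 (out_shuffle): [9 11 4 2 8 3 7 1 10 6 5 12 0 13]
After op 3 (cut(1)): [11 4 2 8 3 7 1 10 6 5 12 0 13 9]
After op 4 (out_shuffle): [11 10 4 6 2 5 8 12 3 0 7 13 1 9]
After op 5 (out_shuffle): [11 12 10 3 4 0 6 7 2 13 5 1 8 9]
After op 6 (out_shuffle): [11 7 12 2 10 13 3 5 4 1 0 8 6 9]
After op 7 (out_shuffle): [11 5 7 4 12 1 2 0 10 8 13 6 3 9]
Card 8 is at position 9.

Answer: 9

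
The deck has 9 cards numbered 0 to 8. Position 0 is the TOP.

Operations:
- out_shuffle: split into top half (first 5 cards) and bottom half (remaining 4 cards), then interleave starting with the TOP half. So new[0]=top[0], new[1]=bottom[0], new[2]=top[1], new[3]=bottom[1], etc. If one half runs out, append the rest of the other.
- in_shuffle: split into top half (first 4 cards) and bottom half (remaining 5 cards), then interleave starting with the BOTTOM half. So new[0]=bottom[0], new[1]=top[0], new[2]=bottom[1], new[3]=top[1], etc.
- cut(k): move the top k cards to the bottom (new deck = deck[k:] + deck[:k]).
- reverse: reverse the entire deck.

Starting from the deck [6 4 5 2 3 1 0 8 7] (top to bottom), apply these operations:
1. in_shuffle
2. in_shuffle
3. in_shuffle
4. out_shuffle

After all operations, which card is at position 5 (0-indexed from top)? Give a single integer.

After op 1 (in_shuffle): [3 6 1 4 0 5 8 2 7]
After op 2 (in_shuffle): [0 3 5 6 8 1 2 4 7]
After op 3 (in_shuffle): [8 0 1 3 2 5 4 6 7]
After op 4 (out_shuffle): [8 5 0 4 1 6 3 7 2]
Position 5: card 6.

Answer: 6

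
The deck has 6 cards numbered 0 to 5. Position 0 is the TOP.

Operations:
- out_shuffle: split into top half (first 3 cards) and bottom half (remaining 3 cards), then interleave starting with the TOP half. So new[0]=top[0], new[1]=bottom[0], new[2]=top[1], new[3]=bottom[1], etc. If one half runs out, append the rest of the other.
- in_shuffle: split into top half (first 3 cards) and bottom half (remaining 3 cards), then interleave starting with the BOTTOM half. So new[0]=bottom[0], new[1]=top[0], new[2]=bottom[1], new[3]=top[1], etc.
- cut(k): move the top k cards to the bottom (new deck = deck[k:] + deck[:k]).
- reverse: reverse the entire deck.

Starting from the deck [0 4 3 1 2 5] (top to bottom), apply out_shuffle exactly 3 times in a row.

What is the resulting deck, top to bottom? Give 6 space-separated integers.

Answer: 0 3 2 4 1 5

Derivation:
After op 1 (out_shuffle): [0 1 4 2 3 5]
After op 2 (out_shuffle): [0 2 1 3 4 5]
After op 3 (out_shuffle): [0 3 2 4 1 5]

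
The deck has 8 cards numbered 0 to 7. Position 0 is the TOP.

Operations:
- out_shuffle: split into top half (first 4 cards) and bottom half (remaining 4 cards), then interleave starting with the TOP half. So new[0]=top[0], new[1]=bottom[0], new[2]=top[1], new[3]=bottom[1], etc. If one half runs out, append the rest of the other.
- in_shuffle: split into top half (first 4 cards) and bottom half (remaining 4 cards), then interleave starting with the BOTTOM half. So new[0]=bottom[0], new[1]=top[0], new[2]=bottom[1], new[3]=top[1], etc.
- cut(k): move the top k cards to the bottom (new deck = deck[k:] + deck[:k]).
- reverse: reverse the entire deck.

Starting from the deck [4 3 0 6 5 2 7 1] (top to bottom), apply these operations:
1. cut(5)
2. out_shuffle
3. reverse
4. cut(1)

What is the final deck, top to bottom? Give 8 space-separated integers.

Answer: 4 6 1 0 7 3 2 5

Derivation:
After op 1 (cut(5)): [2 7 1 4 3 0 6 5]
After op 2 (out_shuffle): [2 3 7 0 1 6 4 5]
After op 3 (reverse): [5 4 6 1 0 7 3 2]
After op 4 (cut(1)): [4 6 1 0 7 3 2 5]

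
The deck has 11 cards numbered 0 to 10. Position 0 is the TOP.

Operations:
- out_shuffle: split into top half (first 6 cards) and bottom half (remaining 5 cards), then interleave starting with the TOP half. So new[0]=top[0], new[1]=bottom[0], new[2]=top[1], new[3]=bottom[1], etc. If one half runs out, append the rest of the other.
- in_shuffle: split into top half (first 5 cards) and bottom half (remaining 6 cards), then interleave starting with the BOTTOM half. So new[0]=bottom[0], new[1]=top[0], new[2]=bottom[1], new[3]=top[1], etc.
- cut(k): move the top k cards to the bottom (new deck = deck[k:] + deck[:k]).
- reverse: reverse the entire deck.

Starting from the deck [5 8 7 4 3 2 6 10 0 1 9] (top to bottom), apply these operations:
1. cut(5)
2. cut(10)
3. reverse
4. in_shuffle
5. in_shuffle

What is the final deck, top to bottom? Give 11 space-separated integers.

Answer: 8 1 6 4 5 0 2 7 9 10 3

Derivation:
After op 1 (cut(5)): [2 6 10 0 1 9 5 8 7 4 3]
After op 2 (cut(10)): [3 2 6 10 0 1 9 5 8 7 4]
After op 3 (reverse): [4 7 8 5 9 1 0 10 6 2 3]
After op 4 (in_shuffle): [1 4 0 7 10 8 6 5 2 9 3]
After op 5 (in_shuffle): [8 1 6 4 5 0 2 7 9 10 3]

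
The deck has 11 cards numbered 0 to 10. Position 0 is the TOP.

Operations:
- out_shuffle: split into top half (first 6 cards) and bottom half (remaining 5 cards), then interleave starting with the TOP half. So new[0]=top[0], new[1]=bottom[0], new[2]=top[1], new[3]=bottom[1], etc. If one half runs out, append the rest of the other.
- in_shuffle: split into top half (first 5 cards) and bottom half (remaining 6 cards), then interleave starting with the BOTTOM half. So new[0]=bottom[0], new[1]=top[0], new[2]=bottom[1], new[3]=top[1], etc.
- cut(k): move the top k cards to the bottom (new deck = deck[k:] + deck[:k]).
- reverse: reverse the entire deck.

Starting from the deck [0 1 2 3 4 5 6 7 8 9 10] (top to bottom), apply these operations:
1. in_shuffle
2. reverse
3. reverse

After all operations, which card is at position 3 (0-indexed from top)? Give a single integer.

Answer: 1

Derivation:
After op 1 (in_shuffle): [5 0 6 1 7 2 8 3 9 4 10]
After op 2 (reverse): [10 4 9 3 8 2 7 1 6 0 5]
After op 3 (reverse): [5 0 6 1 7 2 8 3 9 4 10]
Position 3: card 1.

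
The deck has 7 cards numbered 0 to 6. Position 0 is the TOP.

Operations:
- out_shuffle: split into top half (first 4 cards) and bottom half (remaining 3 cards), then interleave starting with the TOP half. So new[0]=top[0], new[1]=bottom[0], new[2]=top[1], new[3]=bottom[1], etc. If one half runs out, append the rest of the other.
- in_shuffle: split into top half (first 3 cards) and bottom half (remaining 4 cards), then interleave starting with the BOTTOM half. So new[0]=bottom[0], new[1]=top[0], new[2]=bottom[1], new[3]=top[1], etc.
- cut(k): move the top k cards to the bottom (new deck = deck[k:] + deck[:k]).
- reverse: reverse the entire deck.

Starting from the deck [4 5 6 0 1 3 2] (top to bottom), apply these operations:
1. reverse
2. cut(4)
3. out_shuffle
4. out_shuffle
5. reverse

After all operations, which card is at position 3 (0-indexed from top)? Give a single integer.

Answer: 0

Derivation:
After op 1 (reverse): [2 3 1 0 6 5 4]
After op 2 (cut(4)): [6 5 4 2 3 1 0]
After op 3 (out_shuffle): [6 3 5 1 4 0 2]
After op 4 (out_shuffle): [6 4 3 0 5 2 1]
After op 5 (reverse): [1 2 5 0 3 4 6]
Position 3: card 0.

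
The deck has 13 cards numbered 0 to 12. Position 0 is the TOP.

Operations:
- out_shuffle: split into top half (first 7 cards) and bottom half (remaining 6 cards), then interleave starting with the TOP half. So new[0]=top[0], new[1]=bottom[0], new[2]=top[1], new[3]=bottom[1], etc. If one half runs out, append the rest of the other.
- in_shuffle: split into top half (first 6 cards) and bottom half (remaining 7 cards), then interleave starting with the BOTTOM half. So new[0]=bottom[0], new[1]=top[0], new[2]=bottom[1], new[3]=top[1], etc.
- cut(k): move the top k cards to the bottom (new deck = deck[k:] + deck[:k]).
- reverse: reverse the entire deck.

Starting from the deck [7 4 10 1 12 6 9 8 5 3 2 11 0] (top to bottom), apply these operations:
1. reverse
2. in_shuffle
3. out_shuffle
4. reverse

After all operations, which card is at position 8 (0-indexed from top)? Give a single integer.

After op 1 (reverse): [0 11 2 3 5 8 9 6 12 1 10 4 7]
After op 2 (in_shuffle): [9 0 6 11 12 2 1 3 10 5 4 8 7]
After op 3 (out_shuffle): [9 3 0 10 6 5 11 4 12 8 2 7 1]
After op 4 (reverse): [1 7 2 8 12 4 11 5 6 10 0 3 9]
Position 8: card 6.

Answer: 6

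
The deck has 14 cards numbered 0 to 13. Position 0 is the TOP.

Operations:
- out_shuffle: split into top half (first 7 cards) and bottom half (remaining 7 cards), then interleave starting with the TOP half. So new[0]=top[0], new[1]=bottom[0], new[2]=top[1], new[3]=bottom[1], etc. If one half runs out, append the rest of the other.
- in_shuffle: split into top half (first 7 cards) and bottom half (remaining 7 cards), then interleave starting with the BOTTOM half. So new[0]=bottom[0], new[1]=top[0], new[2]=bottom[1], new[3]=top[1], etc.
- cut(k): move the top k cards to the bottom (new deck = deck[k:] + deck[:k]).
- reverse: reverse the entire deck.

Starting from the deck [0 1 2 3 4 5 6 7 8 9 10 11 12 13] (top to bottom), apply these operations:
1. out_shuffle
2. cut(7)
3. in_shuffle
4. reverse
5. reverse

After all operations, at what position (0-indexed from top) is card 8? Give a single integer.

After op 1 (out_shuffle): [0 7 1 8 2 9 3 10 4 11 5 12 6 13]
After op 2 (cut(7)): [10 4 11 5 12 6 13 0 7 1 8 2 9 3]
After op 3 (in_shuffle): [0 10 7 4 1 11 8 5 2 12 9 6 3 13]
After op 4 (reverse): [13 3 6 9 12 2 5 8 11 1 4 7 10 0]
After op 5 (reverse): [0 10 7 4 1 11 8 5 2 12 9 6 3 13]
Card 8 is at position 6.

Answer: 6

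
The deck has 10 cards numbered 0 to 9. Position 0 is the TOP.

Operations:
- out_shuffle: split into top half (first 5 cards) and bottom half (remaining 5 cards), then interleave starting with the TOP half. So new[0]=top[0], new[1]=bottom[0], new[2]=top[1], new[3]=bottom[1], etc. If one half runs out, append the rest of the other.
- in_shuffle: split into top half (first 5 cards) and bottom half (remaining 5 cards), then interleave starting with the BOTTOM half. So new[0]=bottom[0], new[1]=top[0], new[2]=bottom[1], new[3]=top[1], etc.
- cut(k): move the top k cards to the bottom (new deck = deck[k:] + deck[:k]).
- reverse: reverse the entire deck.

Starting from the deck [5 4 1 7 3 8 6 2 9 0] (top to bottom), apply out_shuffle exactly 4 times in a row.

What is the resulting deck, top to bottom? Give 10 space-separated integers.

After op 1 (out_shuffle): [5 8 4 6 1 2 7 9 3 0]
After op 2 (out_shuffle): [5 2 8 7 4 9 6 3 1 0]
After op 3 (out_shuffle): [5 9 2 6 8 3 7 1 4 0]
After op 4 (out_shuffle): [5 3 9 7 2 1 6 4 8 0]

Answer: 5 3 9 7 2 1 6 4 8 0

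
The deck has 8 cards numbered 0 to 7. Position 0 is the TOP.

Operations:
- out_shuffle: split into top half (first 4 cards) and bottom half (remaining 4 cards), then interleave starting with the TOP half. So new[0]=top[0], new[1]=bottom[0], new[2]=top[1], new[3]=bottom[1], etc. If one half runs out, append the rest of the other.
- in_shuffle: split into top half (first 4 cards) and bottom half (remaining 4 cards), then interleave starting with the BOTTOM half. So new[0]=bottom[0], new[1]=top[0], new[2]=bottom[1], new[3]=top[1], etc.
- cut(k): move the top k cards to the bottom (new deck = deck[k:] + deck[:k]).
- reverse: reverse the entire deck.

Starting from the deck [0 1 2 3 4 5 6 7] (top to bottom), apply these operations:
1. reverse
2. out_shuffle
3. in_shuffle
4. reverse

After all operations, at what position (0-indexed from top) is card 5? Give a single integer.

Answer: 7

Derivation:
After op 1 (reverse): [7 6 5 4 3 2 1 0]
After op 2 (out_shuffle): [7 3 6 2 5 1 4 0]
After op 3 (in_shuffle): [5 7 1 3 4 6 0 2]
After op 4 (reverse): [2 0 6 4 3 1 7 5]
Card 5 is at position 7.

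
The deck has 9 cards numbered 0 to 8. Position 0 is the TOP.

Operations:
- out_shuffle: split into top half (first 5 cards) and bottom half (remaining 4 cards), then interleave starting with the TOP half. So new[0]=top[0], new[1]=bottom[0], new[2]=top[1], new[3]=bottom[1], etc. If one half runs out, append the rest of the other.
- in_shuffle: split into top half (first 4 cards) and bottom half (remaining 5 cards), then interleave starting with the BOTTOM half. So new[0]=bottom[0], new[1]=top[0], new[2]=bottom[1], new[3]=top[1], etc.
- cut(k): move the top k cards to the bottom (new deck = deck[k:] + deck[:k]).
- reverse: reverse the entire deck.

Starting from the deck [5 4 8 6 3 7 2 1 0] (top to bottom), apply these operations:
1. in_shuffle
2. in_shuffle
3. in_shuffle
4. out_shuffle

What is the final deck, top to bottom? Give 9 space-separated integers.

Answer: 1 8 2 4 7 5 3 0 6

Derivation:
After op 1 (in_shuffle): [3 5 7 4 2 8 1 6 0]
After op 2 (in_shuffle): [2 3 8 5 1 7 6 4 0]
After op 3 (in_shuffle): [1 2 7 3 6 8 4 5 0]
After op 4 (out_shuffle): [1 8 2 4 7 5 3 0 6]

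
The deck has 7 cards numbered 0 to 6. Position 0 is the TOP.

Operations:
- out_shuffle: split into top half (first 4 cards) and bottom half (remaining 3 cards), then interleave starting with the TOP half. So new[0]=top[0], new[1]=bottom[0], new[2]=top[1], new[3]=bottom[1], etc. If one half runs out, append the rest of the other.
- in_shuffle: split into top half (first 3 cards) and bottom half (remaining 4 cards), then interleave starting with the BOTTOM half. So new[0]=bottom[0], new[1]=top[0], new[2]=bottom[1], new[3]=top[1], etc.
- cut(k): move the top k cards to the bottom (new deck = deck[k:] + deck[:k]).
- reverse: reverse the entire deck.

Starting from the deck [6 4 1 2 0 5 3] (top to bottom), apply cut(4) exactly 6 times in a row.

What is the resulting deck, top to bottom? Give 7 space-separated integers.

Answer: 2 0 5 3 6 4 1

Derivation:
After op 1 (cut(4)): [0 5 3 6 4 1 2]
After op 2 (cut(4)): [4 1 2 0 5 3 6]
After op 3 (cut(4)): [5 3 6 4 1 2 0]
After op 4 (cut(4)): [1 2 0 5 3 6 4]
After op 5 (cut(4)): [3 6 4 1 2 0 5]
After op 6 (cut(4)): [2 0 5 3 6 4 1]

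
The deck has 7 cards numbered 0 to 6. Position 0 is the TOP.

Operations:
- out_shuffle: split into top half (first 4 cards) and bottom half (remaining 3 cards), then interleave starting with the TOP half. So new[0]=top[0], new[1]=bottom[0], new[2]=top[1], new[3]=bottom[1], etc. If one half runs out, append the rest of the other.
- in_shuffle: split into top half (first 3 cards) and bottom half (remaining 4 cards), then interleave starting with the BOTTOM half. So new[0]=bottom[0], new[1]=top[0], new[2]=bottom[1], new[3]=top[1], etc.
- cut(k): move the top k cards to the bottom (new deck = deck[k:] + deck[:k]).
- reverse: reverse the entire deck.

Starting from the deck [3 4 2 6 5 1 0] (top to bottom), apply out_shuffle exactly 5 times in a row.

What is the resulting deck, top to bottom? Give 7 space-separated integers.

After op 1 (out_shuffle): [3 5 4 1 2 0 6]
After op 2 (out_shuffle): [3 2 5 0 4 6 1]
After op 3 (out_shuffle): [3 4 2 6 5 1 0]
After op 4 (out_shuffle): [3 5 4 1 2 0 6]
After op 5 (out_shuffle): [3 2 5 0 4 6 1]

Answer: 3 2 5 0 4 6 1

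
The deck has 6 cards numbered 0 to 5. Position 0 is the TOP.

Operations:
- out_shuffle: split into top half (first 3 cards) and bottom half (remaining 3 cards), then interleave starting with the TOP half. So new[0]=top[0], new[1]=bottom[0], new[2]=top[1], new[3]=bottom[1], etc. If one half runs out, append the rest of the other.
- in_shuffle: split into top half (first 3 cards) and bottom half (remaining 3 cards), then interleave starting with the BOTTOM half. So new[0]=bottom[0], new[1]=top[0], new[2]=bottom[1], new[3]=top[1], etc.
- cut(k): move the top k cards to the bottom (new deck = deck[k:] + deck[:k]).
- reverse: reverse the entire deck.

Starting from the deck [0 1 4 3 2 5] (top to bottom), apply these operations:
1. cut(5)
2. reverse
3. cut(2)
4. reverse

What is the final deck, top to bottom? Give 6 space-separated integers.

Answer: 3 2 5 0 1 4

Derivation:
After op 1 (cut(5)): [5 0 1 4 3 2]
After op 2 (reverse): [2 3 4 1 0 5]
After op 3 (cut(2)): [4 1 0 5 2 3]
After op 4 (reverse): [3 2 5 0 1 4]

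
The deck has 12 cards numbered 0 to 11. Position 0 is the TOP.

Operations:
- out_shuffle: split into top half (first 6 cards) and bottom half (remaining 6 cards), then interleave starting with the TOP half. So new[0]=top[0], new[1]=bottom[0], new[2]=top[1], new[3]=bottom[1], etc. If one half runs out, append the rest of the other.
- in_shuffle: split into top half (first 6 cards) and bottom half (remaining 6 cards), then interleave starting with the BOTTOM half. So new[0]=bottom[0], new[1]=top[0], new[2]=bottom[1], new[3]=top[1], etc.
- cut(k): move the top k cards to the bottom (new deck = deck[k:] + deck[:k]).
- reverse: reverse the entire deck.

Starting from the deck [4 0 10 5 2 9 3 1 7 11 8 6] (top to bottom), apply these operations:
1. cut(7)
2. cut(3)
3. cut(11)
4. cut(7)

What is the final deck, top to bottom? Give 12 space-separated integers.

After op 1 (cut(7)): [1 7 11 8 6 4 0 10 5 2 9 3]
After op 2 (cut(3)): [8 6 4 0 10 5 2 9 3 1 7 11]
After op 3 (cut(11)): [11 8 6 4 0 10 5 2 9 3 1 7]
After op 4 (cut(7)): [2 9 3 1 7 11 8 6 4 0 10 5]

Answer: 2 9 3 1 7 11 8 6 4 0 10 5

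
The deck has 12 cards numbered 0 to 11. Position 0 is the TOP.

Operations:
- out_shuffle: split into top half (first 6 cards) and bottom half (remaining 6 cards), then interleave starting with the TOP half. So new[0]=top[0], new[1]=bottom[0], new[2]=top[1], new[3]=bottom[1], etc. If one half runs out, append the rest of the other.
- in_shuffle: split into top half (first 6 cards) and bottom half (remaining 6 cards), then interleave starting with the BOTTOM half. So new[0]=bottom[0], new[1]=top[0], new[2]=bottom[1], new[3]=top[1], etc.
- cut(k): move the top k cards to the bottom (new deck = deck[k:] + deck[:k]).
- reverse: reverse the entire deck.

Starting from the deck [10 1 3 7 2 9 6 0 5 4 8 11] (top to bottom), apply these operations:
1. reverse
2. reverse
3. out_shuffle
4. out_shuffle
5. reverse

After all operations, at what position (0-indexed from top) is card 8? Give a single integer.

After op 1 (reverse): [11 8 4 5 0 6 9 2 7 3 1 10]
After op 2 (reverse): [10 1 3 7 2 9 6 0 5 4 8 11]
After op 3 (out_shuffle): [10 6 1 0 3 5 7 4 2 8 9 11]
After op 4 (out_shuffle): [10 7 6 4 1 2 0 8 3 9 5 11]
After op 5 (reverse): [11 5 9 3 8 0 2 1 4 6 7 10]
Card 8 is at position 4.

Answer: 4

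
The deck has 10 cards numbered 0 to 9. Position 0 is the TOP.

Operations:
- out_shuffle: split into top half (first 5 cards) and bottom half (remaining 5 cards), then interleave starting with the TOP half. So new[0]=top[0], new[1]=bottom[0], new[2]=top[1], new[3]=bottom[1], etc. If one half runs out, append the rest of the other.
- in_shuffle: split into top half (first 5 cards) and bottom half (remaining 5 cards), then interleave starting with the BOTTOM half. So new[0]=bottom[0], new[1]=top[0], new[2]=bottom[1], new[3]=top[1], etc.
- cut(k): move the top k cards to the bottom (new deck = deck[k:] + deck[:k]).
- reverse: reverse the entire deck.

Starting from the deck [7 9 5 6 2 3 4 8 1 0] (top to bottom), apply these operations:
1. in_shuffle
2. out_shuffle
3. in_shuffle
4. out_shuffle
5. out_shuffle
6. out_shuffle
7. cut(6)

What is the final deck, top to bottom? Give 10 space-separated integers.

Answer: 5 9 3 4 6 2 1 8 7 0

Derivation:
After op 1 (in_shuffle): [3 7 4 9 8 5 1 6 0 2]
After op 2 (out_shuffle): [3 5 7 1 4 6 9 0 8 2]
After op 3 (in_shuffle): [6 3 9 5 0 7 8 1 2 4]
After op 4 (out_shuffle): [6 7 3 8 9 1 5 2 0 4]
After op 5 (out_shuffle): [6 1 7 5 3 2 8 0 9 4]
After op 6 (out_shuffle): [6 2 1 8 7 0 5 9 3 4]
After op 7 (cut(6)): [5 9 3 4 6 2 1 8 7 0]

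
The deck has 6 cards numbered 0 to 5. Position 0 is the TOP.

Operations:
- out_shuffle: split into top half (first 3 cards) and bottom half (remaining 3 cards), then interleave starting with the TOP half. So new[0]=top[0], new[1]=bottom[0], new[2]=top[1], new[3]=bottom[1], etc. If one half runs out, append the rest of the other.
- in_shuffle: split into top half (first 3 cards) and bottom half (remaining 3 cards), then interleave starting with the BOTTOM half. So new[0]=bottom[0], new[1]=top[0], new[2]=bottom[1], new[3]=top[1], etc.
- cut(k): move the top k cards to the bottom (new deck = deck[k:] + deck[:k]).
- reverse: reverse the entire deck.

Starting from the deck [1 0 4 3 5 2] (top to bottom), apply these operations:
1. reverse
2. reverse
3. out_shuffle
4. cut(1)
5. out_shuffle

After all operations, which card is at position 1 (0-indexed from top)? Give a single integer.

Answer: 4

Derivation:
After op 1 (reverse): [2 5 3 4 0 1]
After op 2 (reverse): [1 0 4 3 5 2]
After op 3 (out_shuffle): [1 3 0 5 4 2]
After op 4 (cut(1)): [3 0 5 4 2 1]
After op 5 (out_shuffle): [3 4 0 2 5 1]
Position 1: card 4.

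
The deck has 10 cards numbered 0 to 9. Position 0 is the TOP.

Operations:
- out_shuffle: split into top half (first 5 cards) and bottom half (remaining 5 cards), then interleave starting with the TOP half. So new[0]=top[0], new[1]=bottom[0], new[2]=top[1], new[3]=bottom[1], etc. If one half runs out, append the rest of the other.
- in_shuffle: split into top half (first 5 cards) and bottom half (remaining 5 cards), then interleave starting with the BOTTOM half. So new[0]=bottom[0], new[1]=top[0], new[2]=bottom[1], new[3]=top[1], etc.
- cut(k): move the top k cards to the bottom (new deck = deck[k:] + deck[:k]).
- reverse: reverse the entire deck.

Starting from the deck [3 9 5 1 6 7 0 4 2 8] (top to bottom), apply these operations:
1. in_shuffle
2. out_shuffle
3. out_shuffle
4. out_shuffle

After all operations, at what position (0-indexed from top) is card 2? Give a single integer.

Answer: 3

Derivation:
After op 1 (in_shuffle): [7 3 0 9 4 5 2 1 8 6]
After op 2 (out_shuffle): [7 5 3 2 0 1 9 8 4 6]
After op 3 (out_shuffle): [7 1 5 9 3 8 2 4 0 6]
After op 4 (out_shuffle): [7 8 1 2 5 4 9 0 3 6]
Card 2 is at position 3.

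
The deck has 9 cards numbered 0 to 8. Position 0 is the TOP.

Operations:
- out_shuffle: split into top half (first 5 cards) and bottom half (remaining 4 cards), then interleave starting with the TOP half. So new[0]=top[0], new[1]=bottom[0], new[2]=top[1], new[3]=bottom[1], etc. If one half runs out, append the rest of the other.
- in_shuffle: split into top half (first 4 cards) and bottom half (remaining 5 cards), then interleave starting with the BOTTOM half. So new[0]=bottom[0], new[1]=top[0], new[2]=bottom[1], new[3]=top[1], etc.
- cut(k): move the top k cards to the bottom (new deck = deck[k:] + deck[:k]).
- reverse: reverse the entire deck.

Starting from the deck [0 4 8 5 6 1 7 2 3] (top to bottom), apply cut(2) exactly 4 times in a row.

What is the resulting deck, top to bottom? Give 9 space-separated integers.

After op 1 (cut(2)): [8 5 6 1 7 2 3 0 4]
After op 2 (cut(2)): [6 1 7 2 3 0 4 8 5]
After op 3 (cut(2)): [7 2 3 0 4 8 5 6 1]
After op 4 (cut(2)): [3 0 4 8 5 6 1 7 2]

Answer: 3 0 4 8 5 6 1 7 2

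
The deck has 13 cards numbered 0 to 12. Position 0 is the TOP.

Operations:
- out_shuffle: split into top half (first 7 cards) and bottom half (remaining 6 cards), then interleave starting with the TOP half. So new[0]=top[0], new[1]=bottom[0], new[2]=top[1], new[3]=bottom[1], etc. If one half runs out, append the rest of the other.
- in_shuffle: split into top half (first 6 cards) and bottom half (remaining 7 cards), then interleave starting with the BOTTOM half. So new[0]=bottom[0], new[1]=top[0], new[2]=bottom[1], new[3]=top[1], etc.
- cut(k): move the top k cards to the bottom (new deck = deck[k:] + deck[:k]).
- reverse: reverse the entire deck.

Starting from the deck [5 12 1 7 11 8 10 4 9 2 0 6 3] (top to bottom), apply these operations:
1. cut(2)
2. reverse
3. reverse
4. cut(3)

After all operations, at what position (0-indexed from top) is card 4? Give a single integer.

Answer: 2

Derivation:
After op 1 (cut(2)): [1 7 11 8 10 4 9 2 0 6 3 5 12]
After op 2 (reverse): [12 5 3 6 0 2 9 4 10 8 11 7 1]
After op 3 (reverse): [1 7 11 8 10 4 9 2 0 6 3 5 12]
After op 4 (cut(3)): [8 10 4 9 2 0 6 3 5 12 1 7 11]
Card 4 is at position 2.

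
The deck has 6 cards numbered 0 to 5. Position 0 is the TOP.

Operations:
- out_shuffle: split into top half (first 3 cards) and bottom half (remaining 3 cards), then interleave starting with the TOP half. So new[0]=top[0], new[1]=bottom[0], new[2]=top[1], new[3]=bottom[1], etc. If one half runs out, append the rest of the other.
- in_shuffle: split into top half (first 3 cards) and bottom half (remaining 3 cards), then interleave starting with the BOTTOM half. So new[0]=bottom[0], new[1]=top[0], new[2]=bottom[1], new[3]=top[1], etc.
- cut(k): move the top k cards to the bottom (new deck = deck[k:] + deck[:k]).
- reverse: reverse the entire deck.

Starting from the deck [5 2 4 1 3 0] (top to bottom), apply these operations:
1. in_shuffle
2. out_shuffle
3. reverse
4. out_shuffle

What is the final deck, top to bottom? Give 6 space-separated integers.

Answer: 4 5 3 2 0 1

Derivation:
After op 1 (in_shuffle): [1 5 3 2 0 4]
After op 2 (out_shuffle): [1 2 5 0 3 4]
After op 3 (reverse): [4 3 0 5 2 1]
After op 4 (out_shuffle): [4 5 3 2 0 1]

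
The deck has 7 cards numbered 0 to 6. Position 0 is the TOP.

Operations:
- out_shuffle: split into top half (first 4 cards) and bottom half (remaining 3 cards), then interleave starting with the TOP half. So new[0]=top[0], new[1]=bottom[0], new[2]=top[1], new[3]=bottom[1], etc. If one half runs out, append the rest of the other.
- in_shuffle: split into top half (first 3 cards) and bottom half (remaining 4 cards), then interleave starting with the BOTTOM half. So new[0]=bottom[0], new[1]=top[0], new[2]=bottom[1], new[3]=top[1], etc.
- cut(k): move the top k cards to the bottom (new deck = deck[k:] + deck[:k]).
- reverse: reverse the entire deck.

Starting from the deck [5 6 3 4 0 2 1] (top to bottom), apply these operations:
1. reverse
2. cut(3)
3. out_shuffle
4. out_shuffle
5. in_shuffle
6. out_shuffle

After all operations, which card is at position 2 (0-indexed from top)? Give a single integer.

After op 1 (reverse): [1 2 0 4 3 6 5]
After op 2 (cut(3)): [4 3 6 5 1 2 0]
After op 3 (out_shuffle): [4 1 3 2 6 0 5]
After op 4 (out_shuffle): [4 6 1 0 3 5 2]
After op 5 (in_shuffle): [0 4 3 6 5 1 2]
After op 6 (out_shuffle): [0 5 4 1 3 2 6]
Position 2: card 4.

Answer: 4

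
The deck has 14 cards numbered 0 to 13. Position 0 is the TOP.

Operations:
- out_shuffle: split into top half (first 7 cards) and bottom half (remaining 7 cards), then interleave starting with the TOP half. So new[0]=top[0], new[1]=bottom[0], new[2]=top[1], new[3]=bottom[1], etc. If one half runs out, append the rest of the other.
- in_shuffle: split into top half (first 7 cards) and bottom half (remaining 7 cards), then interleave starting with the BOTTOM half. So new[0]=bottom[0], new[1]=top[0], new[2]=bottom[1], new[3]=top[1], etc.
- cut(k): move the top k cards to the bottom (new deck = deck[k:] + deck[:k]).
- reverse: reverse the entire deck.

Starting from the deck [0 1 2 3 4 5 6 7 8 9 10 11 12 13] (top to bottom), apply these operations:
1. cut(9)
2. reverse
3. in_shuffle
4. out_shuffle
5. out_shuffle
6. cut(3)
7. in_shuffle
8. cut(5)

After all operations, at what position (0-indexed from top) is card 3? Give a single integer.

After op 1 (cut(9)): [9 10 11 12 13 0 1 2 3 4 5 6 7 8]
After op 2 (reverse): [8 7 6 5 4 3 2 1 0 13 12 11 10 9]
After op 3 (in_shuffle): [1 8 0 7 13 6 12 5 11 4 10 3 9 2]
After op 4 (out_shuffle): [1 5 8 11 0 4 7 10 13 3 6 9 12 2]
After op 5 (out_shuffle): [1 10 5 13 8 3 11 6 0 9 4 12 7 2]
After op 6 (cut(3)): [13 8 3 11 6 0 9 4 12 7 2 1 10 5]
After op 7 (in_shuffle): [4 13 12 8 7 3 2 11 1 6 10 0 5 9]
After op 8 (cut(5)): [3 2 11 1 6 10 0 5 9 4 13 12 8 7]
Card 3 is at position 0.

Answer: 0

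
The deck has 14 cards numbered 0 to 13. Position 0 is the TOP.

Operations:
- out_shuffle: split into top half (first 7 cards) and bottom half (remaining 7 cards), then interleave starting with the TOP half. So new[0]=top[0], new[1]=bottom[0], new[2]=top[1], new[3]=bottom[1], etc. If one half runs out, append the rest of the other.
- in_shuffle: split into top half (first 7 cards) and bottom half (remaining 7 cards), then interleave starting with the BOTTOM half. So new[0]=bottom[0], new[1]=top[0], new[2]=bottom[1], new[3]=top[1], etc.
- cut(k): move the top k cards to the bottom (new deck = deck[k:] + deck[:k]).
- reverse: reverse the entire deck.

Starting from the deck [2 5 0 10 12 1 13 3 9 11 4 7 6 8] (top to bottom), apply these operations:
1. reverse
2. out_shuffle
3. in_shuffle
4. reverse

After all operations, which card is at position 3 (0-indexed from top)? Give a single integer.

After op 1 (reverse): [8 6 7 4 11 9 3 13 1 12 10 0 5 2]
After op 2 (out_shuffle): [8 13 6 1 7 12 4 10 11 0 9 5 3 2]
After op 3 (in_shuffle): [10 8 11 13 0 6 9 1 5 7 3 12 2 4]
After op 4 (reverse): [4 2 12 3 7 5 1 9 6 0 13 11 8 10]
Position 3: card 3.

Answer: 3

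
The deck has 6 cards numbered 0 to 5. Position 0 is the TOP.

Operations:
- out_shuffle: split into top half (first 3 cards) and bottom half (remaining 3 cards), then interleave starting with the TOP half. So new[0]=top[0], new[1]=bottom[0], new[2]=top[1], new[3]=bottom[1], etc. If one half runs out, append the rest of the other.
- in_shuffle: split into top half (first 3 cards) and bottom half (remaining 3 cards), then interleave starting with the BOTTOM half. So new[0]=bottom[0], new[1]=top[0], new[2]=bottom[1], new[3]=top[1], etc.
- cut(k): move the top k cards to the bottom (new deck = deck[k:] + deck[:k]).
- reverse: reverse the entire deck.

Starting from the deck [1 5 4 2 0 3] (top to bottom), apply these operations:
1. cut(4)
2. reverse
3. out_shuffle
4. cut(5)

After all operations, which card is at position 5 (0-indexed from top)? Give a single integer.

After op 1 (cut(4)): [0 3 1 5 4 2]
After op 2 (reverse): [2 4 5 1 3 0]
After op 3 (out_shuffle): [2 1 4 3 5 0]
After op 4 (cut(5)): [0 2 1 4 3 5]
Position 5: card 5.

Answer: 5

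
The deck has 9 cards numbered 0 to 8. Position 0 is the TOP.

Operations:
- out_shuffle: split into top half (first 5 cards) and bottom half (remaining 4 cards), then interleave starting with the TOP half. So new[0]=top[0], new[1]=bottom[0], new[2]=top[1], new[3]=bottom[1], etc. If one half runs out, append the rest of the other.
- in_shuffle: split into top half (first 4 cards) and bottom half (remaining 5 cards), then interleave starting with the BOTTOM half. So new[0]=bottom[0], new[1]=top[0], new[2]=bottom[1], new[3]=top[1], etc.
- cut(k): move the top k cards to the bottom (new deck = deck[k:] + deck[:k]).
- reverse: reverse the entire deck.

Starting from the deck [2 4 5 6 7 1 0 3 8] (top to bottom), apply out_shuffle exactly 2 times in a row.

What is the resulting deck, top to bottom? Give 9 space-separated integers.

Answer: 2 3 1 6 4 8 0 7 5

Derivation:
After op 1 (out_shuffle): [2 1 4 0 5 3 6 8 7]
After op 2 (out_shuffle): [2 3 1 6 4 8 0 7 5]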